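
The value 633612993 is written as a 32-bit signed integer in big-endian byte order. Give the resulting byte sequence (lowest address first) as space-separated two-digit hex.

633612993 in hexadecimal, padded to 32 bits, is 0x25C42AC1.
Split into bytes (most-significant first): 25 C4 2A C1.
Big-endian stores the most-significant byte at the lowest address.
So the memory order matches the most-significant-first order: 25 C4 2A C1.

25 C4 2A C1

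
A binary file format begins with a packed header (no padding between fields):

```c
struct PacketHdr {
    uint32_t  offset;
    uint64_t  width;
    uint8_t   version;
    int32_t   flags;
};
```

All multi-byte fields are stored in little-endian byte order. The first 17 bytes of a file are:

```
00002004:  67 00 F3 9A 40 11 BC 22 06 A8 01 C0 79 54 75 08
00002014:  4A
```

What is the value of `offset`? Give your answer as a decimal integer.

2599616615

`offset` is the first field, at byte offset 0, occupying 4 bytes.
Bytes at offsets 0..3: 67 00 F3 9A.
In little-endian order the low byte comes first in memory.
Reassemble most-significant byte first: 9A F3 00 67 → 0x9AF30067.
0x9AF30067 = 2599616615.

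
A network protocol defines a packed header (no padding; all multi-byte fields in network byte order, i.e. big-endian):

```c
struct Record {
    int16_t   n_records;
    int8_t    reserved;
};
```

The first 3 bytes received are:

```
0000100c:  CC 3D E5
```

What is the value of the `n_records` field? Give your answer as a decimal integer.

`n_records` is the first field, at byte offset 0, occupying 2 bytes.
Bytes at offsets 0..1: CC 3D.
Big-endian stores the most-significant byte at the lowest address.
The bytes are already most-significant first: 0xCC3D.
Top bit is set, so as a signed 16-bit value this is 0xCC3D − 2^16 = -13251.

-13251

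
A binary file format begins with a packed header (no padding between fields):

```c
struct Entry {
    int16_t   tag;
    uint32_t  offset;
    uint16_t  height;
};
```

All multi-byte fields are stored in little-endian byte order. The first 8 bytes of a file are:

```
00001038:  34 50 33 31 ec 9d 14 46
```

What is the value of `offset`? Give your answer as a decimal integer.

2649502003

`offset` follows `tag` (2 bytes), so it starts at byte offset 2 and occupies 4 bytes.
Bytes at offsets 2..5: 33 31 EC 9D.
In little-endian order the low byte comes first in memory.
Reassemble most-significant byte first: 9D EC 31 33 → 0x9DEC3133.
0x9DEC3133 = 2649502003.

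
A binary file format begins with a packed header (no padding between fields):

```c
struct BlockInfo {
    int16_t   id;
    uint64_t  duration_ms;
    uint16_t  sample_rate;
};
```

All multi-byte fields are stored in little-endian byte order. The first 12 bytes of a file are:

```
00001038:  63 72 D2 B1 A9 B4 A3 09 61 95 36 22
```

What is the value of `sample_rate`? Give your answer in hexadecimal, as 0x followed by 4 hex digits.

0x2236

`sample_rate` follows `id` (2 B), `duration_ms` (8 B), so it starts at offset 2 + 8 = 10 and occupies 2 bytes.
Bytes at offsets 10..11: 36 22.
Little-endian: lowest address holds the least-significant byte.
Reassemble most-significant byte first: 22 36 → 0x2236.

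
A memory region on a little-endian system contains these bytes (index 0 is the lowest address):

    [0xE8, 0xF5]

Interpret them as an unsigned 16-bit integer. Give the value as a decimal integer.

62952

Little-endian stores the least-significant byte at the lowest address.
Reassemble most-significant byte first: F5 E8 → 0xF5E8.
0xF5E8 = 62952.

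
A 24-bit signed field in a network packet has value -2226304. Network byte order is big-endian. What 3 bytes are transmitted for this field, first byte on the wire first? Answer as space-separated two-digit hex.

DE 07 80

Two's complement of -2226304 in 24 bits: 2226304 = 0x21F880; invert → 0xDE077F; add 1 → 0xDE0780.
Split into bytes (most-significant first): DE 07 80.
Big-endian stores the most-significant byte at the lowest address.
So the memory order matches the most-significant-first order: DE 07 80.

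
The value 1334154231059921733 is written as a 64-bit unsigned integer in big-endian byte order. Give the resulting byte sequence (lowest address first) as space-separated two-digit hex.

1334154231059921733 in hexadecimal, padded to 64 bits, is 0x1283DE3459E93B45.
Split into bytes (most-significant first): 12 83 DE 34 59 E9 3B 45.
Big-endian stores the most-significant byte at the lowest address.
So the memory order matches the most-significant-first order: 12 83 DE 34 59 E9 3B 45.

12 83 DE 34 59 E9 3B 45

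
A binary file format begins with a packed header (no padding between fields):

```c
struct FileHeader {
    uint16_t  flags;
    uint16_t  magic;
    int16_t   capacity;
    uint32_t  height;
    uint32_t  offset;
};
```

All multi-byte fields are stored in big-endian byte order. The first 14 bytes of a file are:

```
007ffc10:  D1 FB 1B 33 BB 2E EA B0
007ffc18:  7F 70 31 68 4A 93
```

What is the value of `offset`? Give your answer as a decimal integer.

828918419

`offset` follows `flags` (2 B), `magic` (2 B), `capacity` (2 B), `height` (4 B), so it starts at offset 2 + 2 + 2 + 4 = 10 and occupies 4 bytes.
Bytes at offsets 10..13: 31 68 4A 93.
Big-endian: lowest address holds the most-significant byte.
The bytes are already most-significant first: 0x31684A93.
0x31684A93 = 828918419.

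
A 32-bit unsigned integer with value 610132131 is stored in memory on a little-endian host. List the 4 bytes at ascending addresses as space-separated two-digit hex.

A3 E0 5D 24

610132131 in hexadecimal, padded to 32 bits, is 0x245DE0A3.
Split into bytes (most-significant first): 24 5D E0 A3.
Little-endian: lowest address holds the least-significant byte.
So at ascending addresses the bytes are A3 E0 5D 24.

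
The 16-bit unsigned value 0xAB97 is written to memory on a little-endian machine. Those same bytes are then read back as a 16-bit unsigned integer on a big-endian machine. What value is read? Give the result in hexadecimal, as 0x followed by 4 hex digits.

Stored little-endian, the bytes at ascending addresses are 97 AB.
Read back as big-endian, the last byte is least significant, giving 0x97AB.

0x97AB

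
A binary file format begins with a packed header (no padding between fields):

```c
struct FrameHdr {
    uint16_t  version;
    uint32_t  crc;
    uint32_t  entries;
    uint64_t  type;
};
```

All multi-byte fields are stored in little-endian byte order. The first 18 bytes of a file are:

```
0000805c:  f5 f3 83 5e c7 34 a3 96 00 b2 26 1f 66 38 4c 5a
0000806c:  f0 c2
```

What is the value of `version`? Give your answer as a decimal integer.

`version` is the first field, at byte offset 0, occupying 2 bytes.
Bytes at offsets 0..1: F5 F3.
Little-endian: lowest address holds the least-significant byte.
Reassemble most-significant byte first: F3 F5 → 0xF3F5.
0xF3F5 = 62453.

62453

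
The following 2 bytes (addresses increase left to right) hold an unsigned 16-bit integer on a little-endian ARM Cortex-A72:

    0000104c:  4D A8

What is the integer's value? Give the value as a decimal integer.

In little-endian order the low byte comes first in memory.
Reassemble most-significant byte first: A8 4D → 0xA84D.
0xA84D = 43085.

43085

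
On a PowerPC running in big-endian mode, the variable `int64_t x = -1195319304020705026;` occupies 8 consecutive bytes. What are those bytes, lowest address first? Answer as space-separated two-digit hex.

EF 69 5F 6D 12 AD C0 FE

Two's complement of -1195319304020705026 in 64 bits: 1195319304020705026 = 0x1096A092ED523F02; invert → 0xEF695F6D12ADC0FD; add 1 → 0xEF695F6D12ADC0FE.
Split into bytes (most-significant first): EF 69 5F 6D 12 AD C0 FE.
Big-endian stores the most-significant byte at the lowest address.
So the memory order matches the most-significant-first order: EF 69 5F 6D 12 AD C0 FE.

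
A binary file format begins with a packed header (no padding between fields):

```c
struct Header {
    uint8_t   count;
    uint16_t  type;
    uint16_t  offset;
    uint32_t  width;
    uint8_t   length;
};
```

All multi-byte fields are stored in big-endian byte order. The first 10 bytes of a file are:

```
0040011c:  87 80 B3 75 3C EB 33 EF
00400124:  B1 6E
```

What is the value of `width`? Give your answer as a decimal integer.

`width` follows `count` (1 B), `type` (2 B), `offset` (2 B), so it starts at offset 1 + 2 + 2 = 5 and occupies 4 bytes.
Bytes at offsets 5..8: EB 33 EF B1.
In big-endian order the high byte comes first in memory.
The bytes are already most-significant first: 0xEB33EFB1.
0xEB33EFB1 = 3946049457.

3946049457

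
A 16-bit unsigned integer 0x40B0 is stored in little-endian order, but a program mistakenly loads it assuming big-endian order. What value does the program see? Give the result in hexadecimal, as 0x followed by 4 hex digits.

Stored little-endian, the bytes at ascending addresses are B0 40.
Read back as big-endian, the last byte is least significant, giving 0xB040.

0xB040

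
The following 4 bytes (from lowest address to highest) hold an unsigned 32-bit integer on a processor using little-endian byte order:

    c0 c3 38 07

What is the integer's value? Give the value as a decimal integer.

In little-endian order the low byte comes first in memory.
Reassemble most-significant byte first: 07 38 C3 C0 → 0x0738C3C0.
0x0738C3C0 = 121160640.

121160640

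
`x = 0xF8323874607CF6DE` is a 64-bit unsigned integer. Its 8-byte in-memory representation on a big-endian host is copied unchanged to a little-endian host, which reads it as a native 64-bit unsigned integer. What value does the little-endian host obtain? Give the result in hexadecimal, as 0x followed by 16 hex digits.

0xDEF67C60743832F8

Stored big-endian, the bytes at ascending addresses are F8 32 38 74 60 7C F6 DE.
Read back as little-endian, the first byte is least significant, giving 0xDEF67C60743832F8.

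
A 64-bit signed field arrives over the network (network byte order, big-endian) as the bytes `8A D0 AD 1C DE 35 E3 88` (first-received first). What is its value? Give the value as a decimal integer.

-8444058961820916856

Big-endian: lowest address holds the most-significant byte.
The bytes are already most-significant first: 0x8AD0AD1CDE35E388.
Top bit is set, so as a signed 64-bit value this is 0x8AD0AD1CDE35E388 − 2^64 = -8444058961820916856.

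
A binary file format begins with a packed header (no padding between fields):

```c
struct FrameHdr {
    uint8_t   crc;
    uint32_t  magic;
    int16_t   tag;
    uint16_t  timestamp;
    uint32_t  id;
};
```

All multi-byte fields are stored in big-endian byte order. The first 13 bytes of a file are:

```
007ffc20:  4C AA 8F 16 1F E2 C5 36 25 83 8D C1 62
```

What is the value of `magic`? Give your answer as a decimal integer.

`magic` follows `crc` (1 byte), so it starts at byte offset 1 and occupies 4 bytes.
Bytes at offsets 1..4: AA 8F 16 1F.
Big-endian stores the most-significant byte at the lowest address.
The bytes are already most-significant first: 0xAA8F161F.
0xAA8F161F = 2861504031.

2861504031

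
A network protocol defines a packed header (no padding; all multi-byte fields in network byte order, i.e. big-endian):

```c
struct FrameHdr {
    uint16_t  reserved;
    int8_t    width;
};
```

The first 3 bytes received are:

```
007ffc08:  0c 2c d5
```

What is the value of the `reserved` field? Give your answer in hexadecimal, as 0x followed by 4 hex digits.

0x0C2C

`reserved` is the first field, at byte offset 0, occupying 2 bytes.
Bytes at offsets 0..1: 0C 2C.
Big-endian: lowest address holds the most-significant byte.
The bytes are already most-significant first: 0x0C2C.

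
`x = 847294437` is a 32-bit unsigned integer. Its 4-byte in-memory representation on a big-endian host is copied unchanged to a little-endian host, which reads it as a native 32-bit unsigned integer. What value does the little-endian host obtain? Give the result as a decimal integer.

847294437 in 32-bit hexadecimal is 0x3280AFE5.
Stored big-endian, the bytes at ascending addresses are 32 80 AF E5.
Read back as little-endian, the first byte is least significant, giving 0xE5AF8032.
0xE5AF8032 = 3853484082.

3853484082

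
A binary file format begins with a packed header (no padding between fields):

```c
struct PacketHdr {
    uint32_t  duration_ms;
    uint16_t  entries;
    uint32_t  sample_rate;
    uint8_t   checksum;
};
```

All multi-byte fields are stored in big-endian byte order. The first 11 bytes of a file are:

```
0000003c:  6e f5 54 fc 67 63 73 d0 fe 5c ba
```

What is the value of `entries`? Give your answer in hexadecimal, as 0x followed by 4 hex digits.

0x6763

`entries` follows `duration_ms` (4 bytes), so it starts at byte offset 4 and occupies 2 bytes.
Bytes at offsets 4..5: 67 63.
In big-endian order the high byte comes first in memory.
The bytes are already most-significant first: 0x6763.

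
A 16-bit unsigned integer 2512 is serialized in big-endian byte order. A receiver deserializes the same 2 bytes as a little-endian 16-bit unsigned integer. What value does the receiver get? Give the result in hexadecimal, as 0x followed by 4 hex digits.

0xD009

2512 in 16-bit hexadecimal is 0x09D0.
Stored big-endian, the bytes at ascending addresses are 09 D0.
Read back as little-endian, the first byte is least significant, giving 0xD009.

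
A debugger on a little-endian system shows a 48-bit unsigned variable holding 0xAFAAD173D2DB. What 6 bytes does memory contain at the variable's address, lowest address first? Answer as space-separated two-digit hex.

Split into bytes (most-significant first): AF AA D1 73 D2 DB.
Little-endian: lowest address holds the least-significant byte.
So at ascending addresses the bytes are DB D2 73 D1 AA AF.

DB D2 73 D1 AA AF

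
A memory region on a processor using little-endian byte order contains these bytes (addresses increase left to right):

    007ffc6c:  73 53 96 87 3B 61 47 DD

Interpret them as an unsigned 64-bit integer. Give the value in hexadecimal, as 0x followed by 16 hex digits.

0xDD47613B87965373

Little-endian: lowest address holds the least-significant byte.
Reassemble most-significant byte first: DD 47 61 3B 87 96 53 73 → 0xDD47613B87965373.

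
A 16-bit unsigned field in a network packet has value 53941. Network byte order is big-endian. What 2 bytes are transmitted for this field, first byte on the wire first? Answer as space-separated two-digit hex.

D2 B5

53941 in hexadecimal, padded to 16 bits, is 0xD2B5.
Split into bytes (most-significant first): D2 B5.
In big-endian order the high byte comes first in memory.
So the memory order matches the most-significant-first order: D2 B5.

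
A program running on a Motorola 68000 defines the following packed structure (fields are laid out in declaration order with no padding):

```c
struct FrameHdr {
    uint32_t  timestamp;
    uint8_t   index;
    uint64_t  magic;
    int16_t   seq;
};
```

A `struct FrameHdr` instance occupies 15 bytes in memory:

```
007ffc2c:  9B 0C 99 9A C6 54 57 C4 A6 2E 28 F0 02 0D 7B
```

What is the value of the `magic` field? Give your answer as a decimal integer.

6077542440177823746

`magic` follows `timestamp` (4 B), `index` (1 B), so it starts at offset 4 + 1 = 5 and occupies 8 bytes.
Bytes at offsets 5..12: 54 57 C4 A6 2E 28 F0 02.
Big-endian stores the most-significant byte at the lowest address.
The bytes are already most-significant first: 0x5457C4A62E28F002.
0x5457C4A62E28F002 = 6077542440177823746.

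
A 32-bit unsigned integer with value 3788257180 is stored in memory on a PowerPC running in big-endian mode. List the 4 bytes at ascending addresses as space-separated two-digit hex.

3788257180 in hexadecimal, padded to 32 bits, is 0xE1CC379C.
Split into bytes (most-significant first): E1 CC 37 9C.
Big-endian: lowest address holds the most-significant byte.
So the memory order matches the most-significant-first order: E1 CC 37 9C.

E1 CC 37 9C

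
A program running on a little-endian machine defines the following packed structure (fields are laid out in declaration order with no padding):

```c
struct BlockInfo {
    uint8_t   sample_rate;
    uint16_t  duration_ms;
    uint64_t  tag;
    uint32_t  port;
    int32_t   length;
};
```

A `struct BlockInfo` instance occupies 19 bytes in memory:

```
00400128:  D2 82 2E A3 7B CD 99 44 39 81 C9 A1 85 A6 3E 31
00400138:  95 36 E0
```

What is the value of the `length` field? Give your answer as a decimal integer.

`length` follows `sample_rate` (1 B), `duration_ms` (2 B), `tag` (8 B), `port` (4 B), so it starts at offset 1 + 2 + 8 + 4 = 15 and occupies 4 bytes.
Bytes at offsets 15..18: 31 95 36 E0.
In little-endian order the low byte comes first in memory.
Reassemble most-significant byte first: E0 36 95 31 → 0xE0369531.
Top bit is set, so as a signed 32-bit value this is 0xE0369531 − 2^32 = -533293775.

-533293775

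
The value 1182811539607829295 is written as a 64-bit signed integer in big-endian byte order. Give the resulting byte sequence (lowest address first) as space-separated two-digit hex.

1182811539607829295 in hexadecimal, padded to 64 bits, is 0x106A30D4168EBB2F.
Split into bytes (most-significant first): 10 6A 30 D4 16 8E BB 2F.
Big-endian stores the most-significant byte at the lowest address.
So the memory order matches the most-significant-first order: 10 6A 30 D4 16 8E BB 2F.

10 6A 30 D4 16 8E BB 2F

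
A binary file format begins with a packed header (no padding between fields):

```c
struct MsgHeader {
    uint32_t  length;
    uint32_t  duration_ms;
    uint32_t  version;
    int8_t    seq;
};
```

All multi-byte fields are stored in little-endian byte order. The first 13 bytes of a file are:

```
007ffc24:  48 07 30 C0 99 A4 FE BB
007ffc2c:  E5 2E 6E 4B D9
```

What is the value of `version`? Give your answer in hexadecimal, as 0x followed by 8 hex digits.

0x4B6E2EE5

`version` follows `length` (4 B), `duration_ms` (4 B), so it starts at offset 4 + 4 = 8 and occupies 4 bytes.
Bytes at offsets 8..11: E5 2E 6E 4B.
Little-endian stores the least-significant byte at the lowest address.
Reassemble most-significant byte first: 4B 6E 2E E5 → 0x4B6E2EE5.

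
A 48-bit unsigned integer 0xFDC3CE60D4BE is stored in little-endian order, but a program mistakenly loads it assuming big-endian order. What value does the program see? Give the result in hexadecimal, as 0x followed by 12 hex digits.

Stored little-endian, the bytes at ascending addresses are BE D4 60 CE C3 FD.
Read back as big-endian, the last byte is least significant, giving 0xBED460CEC3FD.

0xBED460CEC3FD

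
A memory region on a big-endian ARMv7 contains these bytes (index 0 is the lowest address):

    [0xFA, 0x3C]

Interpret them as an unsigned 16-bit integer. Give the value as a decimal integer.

In big-endian order the high byte comes first in memory.
The bytes are already most-significant first: 0xFA3C.
0xFA3C = 64060.

64060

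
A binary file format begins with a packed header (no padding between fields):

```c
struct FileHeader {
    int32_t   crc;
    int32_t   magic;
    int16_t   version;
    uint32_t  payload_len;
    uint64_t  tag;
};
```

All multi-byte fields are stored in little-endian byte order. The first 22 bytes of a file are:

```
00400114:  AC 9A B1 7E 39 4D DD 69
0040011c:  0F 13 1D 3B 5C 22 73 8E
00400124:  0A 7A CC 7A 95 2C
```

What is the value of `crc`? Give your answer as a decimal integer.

2125568684

`crc` is the first field, at byte offset 0, occupying 4 bytes.
Bytes at offsets 0..3: AC 9A B1 7E.
In little-endian order the low byte comes first in memory.
Reassemble most-significant byte first: 7E B1 9A AC → 0x7EB19AAC.
0x7EB19AAC = 2125568684.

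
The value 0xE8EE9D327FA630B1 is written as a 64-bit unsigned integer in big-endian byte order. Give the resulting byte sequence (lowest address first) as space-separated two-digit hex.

Split into bytes (most-significant first): E8 EE 9D 32 7F A6 30 B1.
Big-endian stores the most-significant byte at the lowest address.
So the memory order matches the most-significant-first order: E8 EE 9D 32 7F A6 30 B1.

E8 EE 9D 32 7F A6 30 B1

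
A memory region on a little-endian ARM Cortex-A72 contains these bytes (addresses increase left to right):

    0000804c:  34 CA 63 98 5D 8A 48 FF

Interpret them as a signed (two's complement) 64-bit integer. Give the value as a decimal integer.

In little-endian order the low byte comes first in memory.
Reassemble most-significant byte first: FF 48 8A 5D 98 63 CA 34 → 0xFF488A5D9863CA34.
Top bit is set, so as a signed 64-bit value this is 0xFF488A5D9863CA34 − 2^64 = -51639261121492428.

-51639261121492428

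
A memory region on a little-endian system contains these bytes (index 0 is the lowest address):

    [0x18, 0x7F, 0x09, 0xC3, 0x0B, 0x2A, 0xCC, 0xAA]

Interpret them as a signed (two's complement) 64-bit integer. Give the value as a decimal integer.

In little-endian order the low byte comes first in memory.
Reassemble most-significant byte first: AA CC 2A 0B C3 09 7F 18 → 0xAACC2A0BC3097F18.
Top bit is set, so as a signed 64-bit value this is 0xAACC2A0BC3097F18 − 2^64 = -6139485962007642344.

-6139485962007642344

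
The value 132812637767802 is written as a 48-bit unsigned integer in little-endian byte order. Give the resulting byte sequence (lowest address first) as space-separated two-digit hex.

7A 88 18 DA CA 78

132812637767802 in hexadecimal, padded to 48 bits, is 0x78CADA18887A.
Split into bytes (most-significant first): 78 CA DA 18 88 7A.
In little-endian order the low byte comes first in memory.
So at ascending addresses the bytes are 7A 88 18 DA CA 78.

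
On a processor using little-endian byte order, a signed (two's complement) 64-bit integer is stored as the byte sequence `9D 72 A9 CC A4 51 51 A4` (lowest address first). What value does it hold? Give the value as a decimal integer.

Little-endian stores the least-significant byte at the lowest address.
Reassemble most-significant byte first: A4 51 51 A4 CC A9 72 9D → 0xA45151A4CCA9729D.
Top bit is set, so as a signed 64-bit value this is 0xA45151A4CCA9729D − 2^64 = -6606409410125663587.

-6606409410125663587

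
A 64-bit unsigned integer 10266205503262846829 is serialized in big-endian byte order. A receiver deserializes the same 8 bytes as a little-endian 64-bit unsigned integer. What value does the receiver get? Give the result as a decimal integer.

10266205503262846829 in 64-bit hexadecimal is 0x8E78E38335246F6D.
Stored big-endian, the bytes at ascending addresses are 8E 78 E3 83 35 24 6F 6D.
Read back as little-endian, the first byte is least significant, giving 0x6D6F243583E3788E.
0x6D6F243583E3788E = 7885561284813617294.

7885561284813617294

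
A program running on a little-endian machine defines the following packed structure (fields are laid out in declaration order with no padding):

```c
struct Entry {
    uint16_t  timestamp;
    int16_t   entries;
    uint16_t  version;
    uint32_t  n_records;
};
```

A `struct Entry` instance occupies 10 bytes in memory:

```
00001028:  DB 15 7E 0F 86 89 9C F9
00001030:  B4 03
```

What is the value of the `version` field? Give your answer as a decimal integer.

35206

`version` follows `timestamp` (2 B), `entries` (2 B), so it starts at offset 2 + 2 = 4 and occupies 2 bytes.
Bytes at offsets 4..5: 86 89.
Little-endian: lowest address holds the least-significant byte.
Reassemble most-significant byte first: 89 86 → 0x8986.
0x8986 = 35206.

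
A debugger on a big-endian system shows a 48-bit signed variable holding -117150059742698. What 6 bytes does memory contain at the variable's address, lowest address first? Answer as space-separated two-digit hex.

95 73 E0 4D BA 16

Two's complement of -117150059742698 in 48 bits: 117150059742698 = 0x6A8C1FB245EA; invert → 0x9573E04DBA15; add 1 → 0x9573E04DBA16.
Split into bytes (most-significant first): 95 73 E0 4D BA 16.
Big-endian stores the most-significant byte at the lowest address.
So the memory order matches the most-significant-first order: 95 73 E0 4D BA 16.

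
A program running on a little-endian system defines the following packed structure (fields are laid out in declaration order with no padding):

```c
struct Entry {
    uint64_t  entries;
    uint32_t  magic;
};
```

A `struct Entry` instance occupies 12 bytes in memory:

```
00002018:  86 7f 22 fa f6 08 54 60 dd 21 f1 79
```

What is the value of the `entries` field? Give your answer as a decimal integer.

`entries` is the first field, at byte offset 0, occupying 8 bytes.
Bytes at offsets 0..7: 86 7F 22 FA F6 08 54 60.
In little-endian order the low byte comes first in memory.
Reassemble most-significant byte first: 60 54 08 F6 FA 22 7F 86 → 0x605408F6FA227F86.
0x605408F6FA227F86 = 6941182782536318854.

6941182782536318854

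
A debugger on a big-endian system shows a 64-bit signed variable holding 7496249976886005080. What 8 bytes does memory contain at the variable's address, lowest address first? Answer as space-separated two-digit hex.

68 08 07 A3 1B D2 0D 58

7496249976886005080 in hexadecimal, padded to 64 bits, is 0x680807A31BD20D58.
Split into bytes (most-significant first): 68 08 07 A3 1B D2 0D 58.
Big-endian: lowest address holds the most-significant byte.
So the memory order matches the most-significant-first order: 68 08 07 A3 1B D2 0D 58.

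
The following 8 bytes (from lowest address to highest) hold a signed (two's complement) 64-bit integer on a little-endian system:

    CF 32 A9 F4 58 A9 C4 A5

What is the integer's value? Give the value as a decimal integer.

-6501885762489208113

In little-endian order the low byte comes first in memory.
Reassemble most-significant byte first: A5 C4 A9 58 F4 A9 32 CF → 0xA5C4A958F4A932CF.
Top bit is set, so as a signed 64-bit value this is 0xA5C4A958F4A932CF − 2^64 = -6501885762489208113.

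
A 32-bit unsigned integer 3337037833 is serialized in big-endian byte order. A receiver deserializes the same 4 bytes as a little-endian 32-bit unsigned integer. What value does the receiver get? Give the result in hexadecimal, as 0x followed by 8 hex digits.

3337037833 in 32-bit hexadecimal is 0xC6E72809.
Stored big-endian, the bytes at ascending addresses are C6 E7 28 09.
Read back as little-endian, the first byte is least significant, giving 0x0928E7C6.

0x0928E7C6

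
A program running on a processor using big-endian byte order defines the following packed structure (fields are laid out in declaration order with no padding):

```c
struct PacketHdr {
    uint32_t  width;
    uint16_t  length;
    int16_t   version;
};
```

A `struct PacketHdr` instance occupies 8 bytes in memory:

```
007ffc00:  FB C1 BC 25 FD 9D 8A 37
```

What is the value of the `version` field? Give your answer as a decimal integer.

-30153

`version` follows `width` (4 B), `length` (2 B), so it starts at offset 4 + 2 = 6 and occupies 2 bytes.
Bytes at offsets 6..7: 8A 37.
Big-endian: lowest address holds the most-significant byte.
The bytes are already most-significant first: 0x8A37.
Top bit is set, so as a signed 16-bit value this is 0x8A37 − 2^16 = -30153.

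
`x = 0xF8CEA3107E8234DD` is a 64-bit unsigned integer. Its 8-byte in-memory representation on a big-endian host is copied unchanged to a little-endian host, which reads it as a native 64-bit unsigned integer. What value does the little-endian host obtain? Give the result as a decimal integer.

15939508459127688952

Stored big-endian, the bytes at ascending addresses are F8 CE A3 10 7E 82 34 DD.
Read back as little-endian, the first byte is least significant, giving 0xDD34827E10A3CEF8.
0xDD34827E10A3CEF8 = 15939508459127688952.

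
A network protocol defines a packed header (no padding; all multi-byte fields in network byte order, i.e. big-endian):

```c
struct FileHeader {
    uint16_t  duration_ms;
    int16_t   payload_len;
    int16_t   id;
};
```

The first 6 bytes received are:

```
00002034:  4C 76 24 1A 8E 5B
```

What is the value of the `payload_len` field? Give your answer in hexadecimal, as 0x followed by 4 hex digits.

0x241A

`payload_len` follows `duration_ms` (2 bytes), so it starts at byte offset 2 and occupies 2 bytes.
Bytes at offsets 2..3: 24 1A.
Big-endian stores the most-significant byte at the lowest address.
The bytes are already most-significant first: 0x241A.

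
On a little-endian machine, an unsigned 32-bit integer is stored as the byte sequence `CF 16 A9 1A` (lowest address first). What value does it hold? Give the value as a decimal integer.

Little-endian stores the least-significant byte at the lowest address.
Reassemble most-significant byte first: 1A A9 16 CF → 0x1AA916CF.
0x1AA916CF = 447289039.

447289039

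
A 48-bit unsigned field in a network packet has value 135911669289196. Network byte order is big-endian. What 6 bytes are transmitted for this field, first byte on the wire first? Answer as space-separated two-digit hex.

7B 9C 66 C4 D0 EC

135911669289196 in hexadecimal, padded to 48 bits, is 0x7B9C66C4D0EC.
Split into bytes (most-significant first): 7B 9C 66 C4 D0 EC.
Big-endian: lowest address holds the most-significant byte.
So the memory order matches the most-significant-first order: 7B 9C 66 C4 D0 EC.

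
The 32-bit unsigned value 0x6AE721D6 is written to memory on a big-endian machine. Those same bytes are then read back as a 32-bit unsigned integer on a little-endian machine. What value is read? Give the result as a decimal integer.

Stored big-endian, the bytes at ascending addresses are 6A E7 21 D6.
Read back as little-endian, the first byte is least significant, giving 0xD621E76A.
0xD621E76A = 3592546154.

3592546154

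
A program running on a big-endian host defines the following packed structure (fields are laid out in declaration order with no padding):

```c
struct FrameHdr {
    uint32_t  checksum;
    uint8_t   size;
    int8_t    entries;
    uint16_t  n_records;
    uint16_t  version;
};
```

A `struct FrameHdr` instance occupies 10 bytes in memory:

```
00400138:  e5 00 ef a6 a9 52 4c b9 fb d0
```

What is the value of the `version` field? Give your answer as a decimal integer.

`version` follows `checksum` (4 B), `size` (1 B), `entries` (1 B), `n_records` (2 B), so it starts at offset 4 + 1 + 1 + 2 = 8 and occupies 2 bytes.
Bytes at offsets 8..9: FB D0.
Big-endian stores the most-significant byte at the lowest address.
The bytes are already most-significant first: 0xFBD0.
0xFBD0 = 64464.

64464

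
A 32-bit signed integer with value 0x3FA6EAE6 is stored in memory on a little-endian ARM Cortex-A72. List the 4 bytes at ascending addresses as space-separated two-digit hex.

Split into bytes (most-significant first): 3F A6 EA E6.
In little-endian order the low byte comes first in memory.
So at ascending addresses the bytes are E6 EA A6 3F.

E6 EA A6 3F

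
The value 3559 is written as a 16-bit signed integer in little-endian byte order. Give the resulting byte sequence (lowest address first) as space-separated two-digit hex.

E7 0D

3559 in hexadecimal, padded to 16 bits, is 0x0DE7.
Split into bytes (most-significant first): 0D E7.
In little-endian order the low byte comes first in memory.
So at ascending addresses the bytes are E7 0D.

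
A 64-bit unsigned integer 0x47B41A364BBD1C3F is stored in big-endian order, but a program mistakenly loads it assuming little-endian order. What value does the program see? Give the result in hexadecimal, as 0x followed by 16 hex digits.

Stored big-endian, the bytes at ascending addresses are 47 B4 1A 36 4B BD 1C 3F.
Read back as little-endian, the first byte is least significant, giving 0x3F1CBD4B361AB447.

0x3F1CBD4B361AB447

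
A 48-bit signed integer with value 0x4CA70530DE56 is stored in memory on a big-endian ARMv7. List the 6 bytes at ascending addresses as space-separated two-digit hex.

4C A7 05 30 DE 56

Split into bytes (most-significant first): 4C A7 05 30 DE 56.
Big-endian stores the most-significant byte at the lowest address.
So the memory order matches the most-significant-first order: 4C A7 05 30 DE 56.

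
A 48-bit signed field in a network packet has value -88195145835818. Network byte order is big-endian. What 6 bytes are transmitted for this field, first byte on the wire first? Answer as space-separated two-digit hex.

AF C9 77 A9 5A D6

Two's complement of -88195145835818 in 48 bits: 88195145835818 = 0x50368856A52A; invert → 0xAFC977A95AD5; add 1 → 0xAFC977A95AD6.
Split into bytes (most-significant first): AF C9 77 A9 5A D6.
In big-endian order the high byte comes first in memory.
So the memory order matches the most-significant-first order: AF C9 77 A9 5A D6.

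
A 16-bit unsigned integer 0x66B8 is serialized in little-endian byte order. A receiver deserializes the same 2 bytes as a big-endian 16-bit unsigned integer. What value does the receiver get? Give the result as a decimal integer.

47206

Stored little-endian, the bytes at ascending addresses are B8 66.
Read back as big-endian, the last byte is least significant, giving 0xB866.
0xB866 = 47206.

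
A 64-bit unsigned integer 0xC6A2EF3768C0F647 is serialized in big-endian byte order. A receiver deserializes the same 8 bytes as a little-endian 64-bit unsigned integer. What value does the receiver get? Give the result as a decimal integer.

Stored big-endian, the bytes at ascending addresses are C6 A2 EF 37 68 C0 F6 47.
Read back as little-endian, the first byte is least significant, giving 0x47F6C06837EFA2C6.
0x47F6C06837EFA2C6 = 5185543574811288262.

5185543574811288262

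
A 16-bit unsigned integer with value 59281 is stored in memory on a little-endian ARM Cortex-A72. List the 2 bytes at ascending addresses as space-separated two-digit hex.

91 E7

59281 in hexadecimal, padded to 16 bits, is 0xE791.
Split into bytes (most-significant first): E7 91.
In little-endian order the low byte comes first in memory.
So at ascending addresses the bytes are 91 E7.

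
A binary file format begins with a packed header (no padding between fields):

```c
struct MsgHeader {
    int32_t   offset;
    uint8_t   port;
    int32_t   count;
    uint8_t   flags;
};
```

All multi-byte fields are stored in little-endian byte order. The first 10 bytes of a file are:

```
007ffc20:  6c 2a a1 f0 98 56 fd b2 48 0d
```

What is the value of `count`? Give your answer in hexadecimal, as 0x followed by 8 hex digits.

`count` follows `offset` (4 B), `port` (1 B), so it starts at offset 4 + 1 = 5 and occupies 4 bytes.
Bytes at offsets 5..8: 56 FD B2 48.
Little-endian: lowest address holds the least-significant byte.
Reassemble most-significant byte first: 48 B2 FD 56 → 0x48B2FD56.

0x48B2FD56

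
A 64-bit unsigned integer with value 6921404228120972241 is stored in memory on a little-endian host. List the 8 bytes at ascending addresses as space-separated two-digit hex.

D1 8B 09 6C 79 C4 0D 60

6921404228120972241 in hexadecimal, padded to 64 bits, is 0x600DC4796C098BD1.
Split into bytes (most-significant first): 60 0D C4 79 6C 09 8B D1.
Little-endian: lowest address holds the least-significant byte.
So at ascending addresses the bytes are D1 8B 09 6C 79 C4 0D 60.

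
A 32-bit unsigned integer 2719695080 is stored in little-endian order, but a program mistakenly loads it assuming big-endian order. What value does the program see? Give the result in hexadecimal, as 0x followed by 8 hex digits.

0xE8401BA2

2719695080 in 32-bit hexadecimal is 0xA21B40E8.
Stored little-endian, the bytes at ascending addresses are E8 40 1B A2.
Read back as big-endian, the last byte is least significant, giving 0xE8401BA2.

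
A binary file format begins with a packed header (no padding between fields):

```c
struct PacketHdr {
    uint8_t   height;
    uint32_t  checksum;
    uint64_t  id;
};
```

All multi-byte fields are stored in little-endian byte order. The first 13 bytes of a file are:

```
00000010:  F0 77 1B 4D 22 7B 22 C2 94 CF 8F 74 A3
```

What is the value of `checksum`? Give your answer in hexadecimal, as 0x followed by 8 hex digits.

`checksum` follows `height` (1 byte), so it starts at byte offset 1 and occupies 4 bytes.
Bytes at offsets 1..4: 77 1B 4D 22.
Little-endian stores the least-significant byte at the lowest address.
Reassemble most-significant byte first: 22 4D 1B 77 → 0x224D1B77.

0x224D1B77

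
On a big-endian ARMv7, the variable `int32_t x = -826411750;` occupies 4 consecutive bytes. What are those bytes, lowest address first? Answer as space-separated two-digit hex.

CE BD F5 1A

Two's complement of -826411750 in 32 bits: 826411750 = 0x31420AE6; invert → 0xCEBDF519; add 1 → 0xCEBDF51A.
Split into bytes (most-significant first): CE BD F5 1A.
In big-endian order the high byte comes first in memory.
So the memory order matches the most-significant-first order: CE BD F5 1A.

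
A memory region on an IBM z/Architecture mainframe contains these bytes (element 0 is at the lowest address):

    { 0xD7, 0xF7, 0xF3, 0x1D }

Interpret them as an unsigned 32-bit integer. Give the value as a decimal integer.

Big-endian: lowest address holds the most-significant byte.
The bytes are already most-significant first: 0xD7F7F31D.
0xD7F7F31D = 3623351069.

3623351069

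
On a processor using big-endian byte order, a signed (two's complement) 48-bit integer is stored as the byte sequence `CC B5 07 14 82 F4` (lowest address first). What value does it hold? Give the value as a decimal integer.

-56397096779020

Big-endian: lowest address holds the most-significant byte.
The bytes are already most-significant first: 0xCCB5071482F4.
Top bit is set, so as a signed 48-bit value this is 0xCCB5071482F4 − 2^48 = -56397096779020.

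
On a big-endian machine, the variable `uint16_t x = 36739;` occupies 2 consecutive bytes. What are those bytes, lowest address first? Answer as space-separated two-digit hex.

8F 83

36739 in hexadecimal, padded to 16 bits, is 0x8F83.
Split into bytes (most-significant first): 8F 83.
Big-endian stores the most-significant byte at the lowest address.
So the memory order matches the most-significant-first order: 8F 83.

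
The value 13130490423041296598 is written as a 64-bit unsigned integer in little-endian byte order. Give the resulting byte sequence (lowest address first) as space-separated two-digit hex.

D6 88 0B B0 78 DF 38 B6

13130490423041296598 in hexadecimal, padded to 64 bits, is 0xB638DF78B00B88D6.
Split into bytes (most-significant first): B6 38 DF 78 B0 0B 88 D6.
Little-endian: lowest address holds the least-significant byte.
So at ascending addresses the bytes are D6 88 0B B0 78 DF 38 B6.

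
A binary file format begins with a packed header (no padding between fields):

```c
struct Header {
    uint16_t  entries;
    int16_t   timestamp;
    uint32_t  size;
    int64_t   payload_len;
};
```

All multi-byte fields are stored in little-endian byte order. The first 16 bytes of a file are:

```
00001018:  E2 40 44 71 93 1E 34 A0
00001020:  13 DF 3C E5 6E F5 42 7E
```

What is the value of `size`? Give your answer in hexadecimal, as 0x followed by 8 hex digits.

0xA0341E93

`size` follows `entries` (2 B), `timestamp` (2 B), so it starts at offset 2 + 2 = 4 and occupies 4 bytes.
Bytes at offsets 4..7: 93 1E 34 A0.
Little-endian: lowest address holds the least-significant byte.
Reassemble most-significant byte first: A0 34 1E 93 → 0xA0341E93.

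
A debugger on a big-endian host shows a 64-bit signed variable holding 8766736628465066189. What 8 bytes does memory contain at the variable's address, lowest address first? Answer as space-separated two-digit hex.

79 A9 B4 83 F3 10 E0 CD

8766736628465066189 in hexadecimal, padded to 64 bits, is 0x79A9B483F310E0CD.
Split into bytes (most-significant first): 79 A9 B4 83 F3 10 E0 CD.
Big-endian: lowest address holds the most-significant byte.
So the memory order matches the most-significant-first order: 79 A9 B4 83 F3 10 E0 CD.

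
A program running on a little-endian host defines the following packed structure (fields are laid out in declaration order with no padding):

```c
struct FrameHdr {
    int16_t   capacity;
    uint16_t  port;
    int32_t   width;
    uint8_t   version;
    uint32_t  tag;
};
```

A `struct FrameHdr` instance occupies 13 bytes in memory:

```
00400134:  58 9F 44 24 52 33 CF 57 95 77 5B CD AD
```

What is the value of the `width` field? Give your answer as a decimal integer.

1473196882

`width` follows `capacity` (2 B), `port` (2 B), so it starts at offset 2 + 2 = 4 and occupies 4 bytes.
Bytes at offsets 4..7: 52 33 CF 57.
Little-endian: lowest address holds the least-significant byte.
Reassemble most-significant byte first: 57 CF 33 52 → 0x57CF3352.
0x57CF3352 = 1473196882.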